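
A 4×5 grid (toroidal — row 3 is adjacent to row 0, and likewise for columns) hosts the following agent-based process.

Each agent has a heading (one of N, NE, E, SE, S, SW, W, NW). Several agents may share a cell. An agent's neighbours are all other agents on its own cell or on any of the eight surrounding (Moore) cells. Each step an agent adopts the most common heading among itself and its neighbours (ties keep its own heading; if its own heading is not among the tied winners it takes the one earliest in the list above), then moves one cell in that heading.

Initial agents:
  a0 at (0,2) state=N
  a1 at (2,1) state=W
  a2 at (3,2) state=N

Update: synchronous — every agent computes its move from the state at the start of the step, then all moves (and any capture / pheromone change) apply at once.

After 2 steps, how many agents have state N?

t=1: a0@(3,2):N a1@(2,0):W a2@(2,2):N
t=2: a0@(2,2):N a1@(2,4):W a2@(1,2):N

2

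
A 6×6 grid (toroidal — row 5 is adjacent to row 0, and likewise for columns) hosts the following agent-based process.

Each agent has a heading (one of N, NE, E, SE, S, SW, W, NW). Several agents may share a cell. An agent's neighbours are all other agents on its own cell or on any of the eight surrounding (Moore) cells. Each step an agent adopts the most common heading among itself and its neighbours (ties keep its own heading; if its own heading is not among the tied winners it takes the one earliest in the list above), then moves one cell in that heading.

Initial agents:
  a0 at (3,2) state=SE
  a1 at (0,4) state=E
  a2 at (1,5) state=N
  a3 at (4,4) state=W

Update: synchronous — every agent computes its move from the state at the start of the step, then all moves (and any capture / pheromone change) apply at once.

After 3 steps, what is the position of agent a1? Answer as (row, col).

t=1: a0@(4,3):SE a1@(0,5):E a2@(0,5):N a3@(4,3):W
t=2: a0@(5,4):SE a1@(0,0):E a2@(5,5):N a3@(4,2):W
t=3: a0@(0,5):SE a1@(0,1):E a2@(4,5):N a3@(4,1):W

(0, 1)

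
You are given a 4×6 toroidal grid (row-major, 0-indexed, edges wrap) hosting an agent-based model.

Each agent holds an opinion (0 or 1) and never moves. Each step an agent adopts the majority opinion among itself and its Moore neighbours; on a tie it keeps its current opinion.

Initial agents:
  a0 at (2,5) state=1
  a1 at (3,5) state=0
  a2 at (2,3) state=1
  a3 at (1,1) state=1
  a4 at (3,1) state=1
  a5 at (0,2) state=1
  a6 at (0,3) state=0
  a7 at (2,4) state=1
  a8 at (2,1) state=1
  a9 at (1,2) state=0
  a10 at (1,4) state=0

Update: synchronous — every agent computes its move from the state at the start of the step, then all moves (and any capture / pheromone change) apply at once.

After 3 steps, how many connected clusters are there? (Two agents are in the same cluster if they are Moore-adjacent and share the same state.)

t=1: a0@(2,5):1 a1@(3,5):1 a2@(2,3):1 a3@(1,1):1 a4@(3,1):1 a5@(0,2):1 a6@(0,3):0 a7@(2,4):1 a8@(2,1):1 a9@(1,2):1 a10@(1,4):1
t=2: a0@(2,5):1 a1@(3,5):1 a2@(2,3):1 a3@(1,1):1 a4@(3,1):1 a5@(0,2):1 a6@(0,3):1 a7@(2,4):1 a8@(2,1):1 a9@(1,2):1 a10@(1,4):1
t=3: (unchanged — steady state)

1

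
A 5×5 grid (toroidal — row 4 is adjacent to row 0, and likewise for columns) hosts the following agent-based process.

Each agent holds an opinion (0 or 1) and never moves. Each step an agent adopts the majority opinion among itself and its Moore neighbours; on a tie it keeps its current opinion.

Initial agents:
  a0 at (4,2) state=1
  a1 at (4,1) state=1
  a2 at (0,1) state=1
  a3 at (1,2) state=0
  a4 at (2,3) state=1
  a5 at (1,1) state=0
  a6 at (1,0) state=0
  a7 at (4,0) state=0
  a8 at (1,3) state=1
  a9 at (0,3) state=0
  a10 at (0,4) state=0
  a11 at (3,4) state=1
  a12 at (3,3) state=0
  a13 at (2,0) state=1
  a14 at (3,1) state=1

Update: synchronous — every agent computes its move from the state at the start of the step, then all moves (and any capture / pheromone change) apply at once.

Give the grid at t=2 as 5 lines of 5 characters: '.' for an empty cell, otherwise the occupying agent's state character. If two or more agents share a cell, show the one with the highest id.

.0.00
0000.
1..1.
.1.11
111..

t=1: a0@(4,2):1 a1@(4,1):1 a2@(0,1):0 a3@(1,2):0 a4@(2,3):1 a5@(1,1):0 a6@(1,0):0 a7@(4,0):1 a8@(1,3):0 a9@(0,3):0 a10@(0,4):0 a11@(3,4):1 a12@(3,3):1 a13@(2,0):1 a14@(3,1):1
t=2: (unchanged — steady state)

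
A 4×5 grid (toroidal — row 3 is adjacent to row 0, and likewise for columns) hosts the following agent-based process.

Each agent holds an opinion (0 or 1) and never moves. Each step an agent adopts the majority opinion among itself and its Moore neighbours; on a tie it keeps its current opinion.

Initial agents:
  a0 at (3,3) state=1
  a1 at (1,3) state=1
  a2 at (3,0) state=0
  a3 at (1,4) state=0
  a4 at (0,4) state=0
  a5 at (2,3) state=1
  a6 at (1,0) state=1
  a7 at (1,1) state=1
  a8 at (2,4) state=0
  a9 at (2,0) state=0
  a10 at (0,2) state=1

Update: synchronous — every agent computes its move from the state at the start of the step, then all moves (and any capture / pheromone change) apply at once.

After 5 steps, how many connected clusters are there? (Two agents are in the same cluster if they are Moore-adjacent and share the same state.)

t=1: a0@(3,3):1 a1@(1,3):1 a2@(3,0):0 a3@(1,4):0 a4@(0,4):0 a5@(2,3):1 a6@(1,0):0 a7@(1,1):1 a8@(2,4):0 a9@(2,0):0 a10@(0,2):1
t=2: (unchanged — steady state)

2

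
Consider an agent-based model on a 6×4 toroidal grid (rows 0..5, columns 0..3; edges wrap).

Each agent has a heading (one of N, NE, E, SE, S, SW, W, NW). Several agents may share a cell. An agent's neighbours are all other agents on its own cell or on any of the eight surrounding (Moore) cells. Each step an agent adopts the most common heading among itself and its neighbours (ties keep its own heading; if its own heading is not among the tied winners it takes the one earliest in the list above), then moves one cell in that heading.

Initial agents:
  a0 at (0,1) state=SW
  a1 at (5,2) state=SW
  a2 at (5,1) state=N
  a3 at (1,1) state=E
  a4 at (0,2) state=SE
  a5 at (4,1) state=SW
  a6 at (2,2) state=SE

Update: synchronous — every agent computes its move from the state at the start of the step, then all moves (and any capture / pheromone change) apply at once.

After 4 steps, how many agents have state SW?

5

t=1: a0@(1,0):SW a1@(0,1):SW a2@(0,0):SW a3@(2,2):SE a4@(1,1):SW a5@(5,0):SW a6@(3,3):SE
t=2: a0@(2,3):SW a1@(1,0):SW a2@(1,3):SW a3@(3,3):SE a4@(2,0):SW a5@(0,3):SW a6@(4,0):SE
t=3: a0@(3,2):SW a1@(2,3):SW a2@(2,2):SW a3@(4,0):SE a4@(3,3):SW a5@(1,2):SW a6@(5,1):SE
t=4: a0@(4,1):SW a1@(3,2):SW a2@(3,1):SW a3@(5,1):SE a4@(4,2):SW a5@(2,1):SW a6@(0,2):SE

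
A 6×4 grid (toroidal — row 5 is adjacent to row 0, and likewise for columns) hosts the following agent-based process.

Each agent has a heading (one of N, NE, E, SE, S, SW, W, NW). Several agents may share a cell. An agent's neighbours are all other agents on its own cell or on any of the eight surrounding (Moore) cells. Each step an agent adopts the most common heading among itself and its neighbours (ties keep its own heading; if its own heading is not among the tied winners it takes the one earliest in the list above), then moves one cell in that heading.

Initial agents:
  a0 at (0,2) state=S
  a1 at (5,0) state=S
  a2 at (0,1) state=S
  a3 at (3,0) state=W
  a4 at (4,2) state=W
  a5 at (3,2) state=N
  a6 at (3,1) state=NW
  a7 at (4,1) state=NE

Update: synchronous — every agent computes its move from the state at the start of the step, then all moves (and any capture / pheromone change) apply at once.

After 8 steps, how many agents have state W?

8

t=1: a0@(1,2):S a1@(0,0):S a2@(1,1):S a3@(3,3):W a4@(4,1):W a5@(2,2):N a6@(3,0):W a7@(4,0):W
t=2: a0@(2,2):S a1@(1,0):S a2@(2,1):S a3@(3,2):W a4@(4,0):W a5@(3,2):S a6@(3,3):W a7@(4,3):W
t=3: a0@(3,2):S a1@(2,0):S a2@(3,1):S a3@(3,1):W a4@(4,3):W a5@(4,2):S a6@(3,2):W a7@(4,2):W
t=4: a0@(3,1):W a1@(3,0):S a2@(4,1):S a3@(4,1):S a4@(4,2):W a5@(4,1):W a6@(3,1):W a7@(4,1):W
t=5: a0@(3,0):W a1@(3,3):W a2@(4,0):W a3@(4,0):W a4@(4,1):W a5@(4,0):W a6@(3,0):W a7@(4,0):W
t=6: a0@(3,3):W a1@(3,2):W a2@(4,3):W a3@(4,3):W a4@(4,0):W a5@(4,3):W a6@(3,3):W a7@(4,3):W
t=7: a0@(3,2):W a1@(3,1):W a2@(4,2):W a3@(4,2):W a4@(4,3):W a5@(4,2):W a6@(3,2):W a7@(4,2):W
t=8: a0@(3,1):W a1@(3,0):W a2@(4,1):W a3@(4,1):W a4@(4,2):W a5@(4,1):W a6@(3,1):W a7@(4,1):W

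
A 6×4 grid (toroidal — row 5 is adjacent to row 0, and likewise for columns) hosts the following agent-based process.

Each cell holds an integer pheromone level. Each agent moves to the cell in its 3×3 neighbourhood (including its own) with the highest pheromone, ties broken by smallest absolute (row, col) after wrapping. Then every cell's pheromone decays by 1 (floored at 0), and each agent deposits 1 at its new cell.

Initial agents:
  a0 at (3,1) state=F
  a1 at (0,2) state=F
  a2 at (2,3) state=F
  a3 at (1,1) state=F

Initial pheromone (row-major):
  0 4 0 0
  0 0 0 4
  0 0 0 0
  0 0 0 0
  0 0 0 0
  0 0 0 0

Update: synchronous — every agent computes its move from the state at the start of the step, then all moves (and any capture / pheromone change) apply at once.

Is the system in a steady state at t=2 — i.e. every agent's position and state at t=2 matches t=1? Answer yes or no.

t=1: a0@(2,0) a1@(0,1) a2@(1,3) a3@(0,1) | pheromone: 0 5 0 0 / 0 0 0 4 / 1 0 0 0 / 0 0 0 0 / 0 0 0 0 / 0 0 0 0
t=2: a0@(1,3) a1@(0,1) a2@(1,3) a3@(0,1) | pheromone: 0 6 0 0 / 0 0 0 5 / 0 0 0 0 / 0 0 0 0 / 0 0 0 0 / 0 0 0 0

no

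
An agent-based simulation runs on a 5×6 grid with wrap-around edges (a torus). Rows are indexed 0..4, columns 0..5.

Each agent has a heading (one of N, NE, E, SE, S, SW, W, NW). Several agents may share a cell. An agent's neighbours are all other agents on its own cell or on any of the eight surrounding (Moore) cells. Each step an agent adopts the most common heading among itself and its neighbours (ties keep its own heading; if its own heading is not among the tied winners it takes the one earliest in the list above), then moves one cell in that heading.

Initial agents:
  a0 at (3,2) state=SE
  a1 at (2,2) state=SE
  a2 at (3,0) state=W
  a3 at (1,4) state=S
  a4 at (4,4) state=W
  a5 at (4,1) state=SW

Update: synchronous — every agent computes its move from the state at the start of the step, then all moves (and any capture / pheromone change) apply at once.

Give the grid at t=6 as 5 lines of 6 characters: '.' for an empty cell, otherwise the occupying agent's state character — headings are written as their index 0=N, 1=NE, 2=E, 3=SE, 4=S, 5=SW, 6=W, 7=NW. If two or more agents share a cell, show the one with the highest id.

...3..
......
....4.
..3...
..3...

t=1: a0@(4,3):SE a1@(3,3):SE a2@(3,5):W a3@(2,4):S a4@(4,3):W a5@(0,0):SW
t=2: a0@(0,4):SE a1@(4,4):SE a2@(3,4):W a3@(3,4):S a4@(0,4):SE a5@(1,5):SW
t=3: a0@(1,5):SE a1@(0,5):SE a2@(3,3):W a3@(4,4):S a4@(1,5):SE a5@(2,0):SE
t=4: a0@(2,0):SE a1@(1,0):SE a2@(3,2):W a3@(0,4):S a4@(2,0):SE a5@(3,1):SE
t=5: a0@(3,1):SE a1@(2,1):SE a2@(3,1):W a3@(1,4):S a4@(3,1):SE a5@(4,2):SE
t=6: a0@(4,2):SE a1@(3,2):SE a2@(4,2):SE a3@(2,4):S a4@(4,2):SE a5@(0,3):SE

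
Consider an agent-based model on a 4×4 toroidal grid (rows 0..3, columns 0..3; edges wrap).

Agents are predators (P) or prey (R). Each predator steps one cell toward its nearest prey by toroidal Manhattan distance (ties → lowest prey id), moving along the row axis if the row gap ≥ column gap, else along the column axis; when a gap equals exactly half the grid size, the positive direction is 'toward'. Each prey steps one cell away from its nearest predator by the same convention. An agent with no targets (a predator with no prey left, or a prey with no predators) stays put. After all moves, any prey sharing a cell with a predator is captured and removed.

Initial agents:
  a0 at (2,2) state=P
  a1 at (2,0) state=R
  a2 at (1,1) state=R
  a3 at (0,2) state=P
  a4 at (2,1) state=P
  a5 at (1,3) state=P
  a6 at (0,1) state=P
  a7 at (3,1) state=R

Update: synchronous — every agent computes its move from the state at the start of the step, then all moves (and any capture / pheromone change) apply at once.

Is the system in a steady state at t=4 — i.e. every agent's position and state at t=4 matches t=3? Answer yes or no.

t=1: a0@(2,3):P a2@(0,1):R a3@(1,2):P a4@(2,0):P a5@(2,3):P a6@(1,1):P a7@(0,1):R
t=2: a0@(3,3):P a2@(3,1):R a3@(0,2):P a4@(3,0):P a5@(3,3):P a6@(0,1):P a7@(3,1):R
t=3: a0@(3,0):P a3@(3,2):P a4@(3,1):P a5@(3,0):P a6@(3,1):P
t=4: (unchanged — steady state)

yes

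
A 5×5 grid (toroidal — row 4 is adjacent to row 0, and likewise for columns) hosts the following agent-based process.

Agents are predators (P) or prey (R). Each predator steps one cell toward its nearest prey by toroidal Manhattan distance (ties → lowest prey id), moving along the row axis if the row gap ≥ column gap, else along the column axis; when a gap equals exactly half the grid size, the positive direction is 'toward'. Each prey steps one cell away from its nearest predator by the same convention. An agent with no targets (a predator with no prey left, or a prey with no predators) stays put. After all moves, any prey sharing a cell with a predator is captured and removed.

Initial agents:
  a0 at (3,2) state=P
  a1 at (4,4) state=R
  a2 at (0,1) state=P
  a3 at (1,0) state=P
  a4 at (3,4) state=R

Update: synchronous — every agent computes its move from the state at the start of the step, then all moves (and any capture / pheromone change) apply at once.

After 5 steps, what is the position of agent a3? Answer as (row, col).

(3, 2)

t=1: a0@(3,3):P a1@(4,0):R a2@(0,0):P a3@(0,0):P a4@(3,0):R
t=2: a0@(3,4):P a1@(3,0):R a2@(4,0):P a3@(4,0):P a4@(3,1):R
t=3: a0@(3,0):P a1@(3,1):R a2@(3,0):P a3@(3,0):P a4@(3,2):R
t=4: a0@(3,1):P a1@(3,2):R a2@(3,1):P a3@(3,1):P a4@(3,3):R
t=5: a0@(3,2):P a1@(3,3):R a2@(3,2):P a3@(3,2):P a4@(3,4):R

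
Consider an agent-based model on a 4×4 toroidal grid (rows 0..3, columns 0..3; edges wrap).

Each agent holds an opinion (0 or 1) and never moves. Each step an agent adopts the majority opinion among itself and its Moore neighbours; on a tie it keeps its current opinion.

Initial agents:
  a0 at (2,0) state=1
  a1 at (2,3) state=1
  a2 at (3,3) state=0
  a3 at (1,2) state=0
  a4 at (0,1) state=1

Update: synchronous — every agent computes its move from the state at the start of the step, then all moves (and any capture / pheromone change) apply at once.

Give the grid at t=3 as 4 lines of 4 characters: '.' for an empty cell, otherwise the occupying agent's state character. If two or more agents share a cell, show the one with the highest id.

.1..
..1.
1..1
...1

t=1: a0@(2,0):1 a1@(2,3):1 a2@(3,3):1 a3@(1,2):1 a4@(0,1):1
t=2: (unchanged — steady state)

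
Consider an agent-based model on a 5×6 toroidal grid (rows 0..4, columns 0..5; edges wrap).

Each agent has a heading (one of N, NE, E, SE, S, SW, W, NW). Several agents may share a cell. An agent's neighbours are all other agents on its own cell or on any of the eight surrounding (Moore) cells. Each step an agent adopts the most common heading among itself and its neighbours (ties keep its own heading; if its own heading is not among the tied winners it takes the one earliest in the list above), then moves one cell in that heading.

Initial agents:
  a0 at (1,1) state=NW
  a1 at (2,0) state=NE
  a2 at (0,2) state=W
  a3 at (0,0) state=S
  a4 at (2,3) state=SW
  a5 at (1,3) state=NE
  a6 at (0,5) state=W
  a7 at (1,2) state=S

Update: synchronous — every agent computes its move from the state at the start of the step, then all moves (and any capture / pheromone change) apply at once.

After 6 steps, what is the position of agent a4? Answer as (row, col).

t=1: a0@(2,1):S a1@(1,1):NE a2@(0,1):W a3@(1,0):S a4@(3,2):SW a5@(0,4):NE a6@(0,4):W a7@(2,2):S
t=2: a0@(3,1):S a1@(2,1):S a2@(0,0):W a3@(2,0):S a4@(4,2):S a5@(4,5):NE a6@(0,3):W a7@(3,2):S
t=3: a0@(4,1):S a1@(3,1):S a2@(0,5):W a3@(3,0):S a4@(0,2):S a5@(3,0):NE a6@(0,2):W a7@(4,2):S
t=4: a0@(0,1):S a1@(4,1):S a2@(0,4):W a3@(4,0):S a4@(1,2):S a5@(4,0):S a6@(1,2):S a7@(0,2):S
t=5: a0@(1,1):S a1@(0,1):S a2@(0,3):W a3@(0,0):S a4@(2,2):S a5@(0,0):S a6@(2,2):S a7@(1,2):S
t=6: a0@(2,1):S a1@(1,1):S a2@(0,2):W a3@(1,0):S a4@(3,2):S a5@(1,0):S a6@(3,2):S a7@(2,2):S

(3, 2)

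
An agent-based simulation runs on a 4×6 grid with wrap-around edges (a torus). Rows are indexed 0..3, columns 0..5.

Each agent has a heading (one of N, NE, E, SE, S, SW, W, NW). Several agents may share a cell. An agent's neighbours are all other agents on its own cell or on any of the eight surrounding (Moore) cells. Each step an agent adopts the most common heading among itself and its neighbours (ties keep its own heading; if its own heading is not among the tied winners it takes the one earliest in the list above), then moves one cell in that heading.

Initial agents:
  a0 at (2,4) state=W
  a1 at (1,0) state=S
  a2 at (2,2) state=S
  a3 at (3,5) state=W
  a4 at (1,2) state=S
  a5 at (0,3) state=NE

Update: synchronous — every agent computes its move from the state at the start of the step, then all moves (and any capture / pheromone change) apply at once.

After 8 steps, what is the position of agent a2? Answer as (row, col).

(2, 4)

t=1: a0@(2,3):W a1@(2,0):S a2@(3,2):S a3@(3,4):W a4@(2,2):S a5@(3,4):NE
t=2: a0@(2,2):W a1@(3,0):S a2@(0,2):S a3@(3,3):W a4@(3,2):S a5@(3,3):W
t=3: a0@(2,1):W a1@(0,0):S a2@(1,2):S a3@(3,2):W a4@(3,1):W a5@(3,2):W
t=4: a0@(2,0):W a1@(1,0):S a2@(2,2):S a3@(3,1):W a4@(3,0):W a5@(3,1):W
t=5: a0@(2,5):W a1@(2,0):S a2@(2,1):W a3@(3,0):W a4@(3,5):W a5@(3,0):W
t=6: a0@(2,4):W a1@(2,5):W a2@(2,0):W a3@(3,5):W a4@(3,4):W a5@(3,5):W
t=7: a0@(2,3):W a1@(2,4):W a2@(2,5):W a3@(3,4):W a4@(3,3):W a5@(3,4):W
t=8: a0@(2,2):W a1@(2,3):W a2@(2,4):W a3@(3,3):W a4@(3,2):W a5@(3,3):W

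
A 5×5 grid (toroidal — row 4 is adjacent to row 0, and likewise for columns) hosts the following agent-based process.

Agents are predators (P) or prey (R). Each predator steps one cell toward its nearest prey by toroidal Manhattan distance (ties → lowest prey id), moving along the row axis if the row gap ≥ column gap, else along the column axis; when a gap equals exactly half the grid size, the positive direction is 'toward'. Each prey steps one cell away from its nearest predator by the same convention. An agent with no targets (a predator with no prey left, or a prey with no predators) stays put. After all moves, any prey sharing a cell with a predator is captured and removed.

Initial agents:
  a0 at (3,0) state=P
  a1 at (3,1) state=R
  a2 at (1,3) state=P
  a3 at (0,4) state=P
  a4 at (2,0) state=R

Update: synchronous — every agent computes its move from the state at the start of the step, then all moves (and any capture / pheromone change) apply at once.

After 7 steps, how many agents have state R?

t=1: a0@(3,1):P a1@(3,2):R a2@(1,4):P a3@(1,4):P a4@(1,0):R
t=2: a0@(3,2):P a1@(3,3):R a2@(1,0):P a3@(1,0):P a4@(1,1):R
t=3: a0@(3,3):P a1@(3,4):R a2@(1,1):P a3@(1,1):P a4@(1,2):R
t=4: a0@(3,4):P a1@(3,0):R a2@(1,2):P a3@(1,2):P a4@(1,3):R
t=5: a0@(3,0):P a1@(3,1):R a2@(1,3):P a3@(1,3):P a4@(1,4):R
t=6: a0@(3,1):P a1@(3,2):R a2@(1,4):P a3@(1,4):P a4@(1,0):R
t=7: a0@(3,2):P a1@(3,3):R a2@(1,0):P a3@(1,0):P a4@(1,1):R

2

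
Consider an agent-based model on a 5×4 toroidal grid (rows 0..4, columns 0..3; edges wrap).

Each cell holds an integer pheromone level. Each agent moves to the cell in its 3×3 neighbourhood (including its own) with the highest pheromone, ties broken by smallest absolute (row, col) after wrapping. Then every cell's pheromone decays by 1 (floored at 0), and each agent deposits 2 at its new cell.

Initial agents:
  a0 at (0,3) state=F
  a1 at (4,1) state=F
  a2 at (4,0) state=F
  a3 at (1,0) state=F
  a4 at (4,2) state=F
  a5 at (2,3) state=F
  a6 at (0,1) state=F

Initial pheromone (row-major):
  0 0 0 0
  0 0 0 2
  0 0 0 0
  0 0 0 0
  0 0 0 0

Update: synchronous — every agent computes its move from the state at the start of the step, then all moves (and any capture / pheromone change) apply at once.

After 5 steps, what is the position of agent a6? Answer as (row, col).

t=1: a0@(1,3) a1@(0,0) a2@(0,0) a3@(1,3) a4@(0,1) a5@(1,3) a6@(0,0) | pheromone: 6 2 0 0 / 0 0 0 7 / 0 0 0 0 / 0 0 0 0 / 0 0 0 0
t=2: a0@(1,3) a1@(1,3) a2@(1,3) a3@(1,3) a4@(0,0) a5@(1,3) a6@(1,3) | pheromone: 7 1 0 0 / 0 0 0 18 / 0 0 0 0 / 0 0 0 0 / 0 0 0 0
t=3: a0@(1,3) a1@(1,3) a2@(1,3) a3@(1,3) a4@(1,3) a5@(1,3) a6@(1,3) | pheromone: 6 0 0 0 / 0 0 0 31 / 0 0 0 0 / 0 0 0 0 / 0 0 0 0
t=4: a0@(1,3) a1@(1,3) a2@(1,3) a3@(1,3) a4@(1,3) a5@(1,3) a6@(1,3) | pheromone: 5 0 0 0 / 0 0 0 44 / 0 0 0 0 / 0 0 0 0 / 0 0 0 0
t=5: a0@(1,3) a1@(1,3) a2@(1,3) a3@(1,3) a4@(1,3) a5@(1,3) a6@(1,3) | pheromone: 4 0 0 0 / 0 0 0 57 / 0 0 0 0 / 0 0 0 0 / 0 0 0 0

(1, 3)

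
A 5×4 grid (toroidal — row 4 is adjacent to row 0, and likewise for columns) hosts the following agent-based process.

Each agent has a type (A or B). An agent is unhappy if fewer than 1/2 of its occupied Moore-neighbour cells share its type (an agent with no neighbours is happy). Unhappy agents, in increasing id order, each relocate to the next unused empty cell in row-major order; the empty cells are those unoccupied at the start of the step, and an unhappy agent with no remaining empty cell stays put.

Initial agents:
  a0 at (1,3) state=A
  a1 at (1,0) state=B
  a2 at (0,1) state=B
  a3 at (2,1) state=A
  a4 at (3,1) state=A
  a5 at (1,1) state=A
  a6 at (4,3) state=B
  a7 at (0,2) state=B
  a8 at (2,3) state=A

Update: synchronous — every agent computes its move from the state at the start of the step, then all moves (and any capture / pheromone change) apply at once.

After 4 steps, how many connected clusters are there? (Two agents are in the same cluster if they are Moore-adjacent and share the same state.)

t=1: a0@(0,0):A a1@(0,3):B a2@(0,1):B a3@(2,1):A a4@(3,1):A a5@(1,2):A a6@(4,3):B a7@(0,2):B a8@(2,3):A
t=2: a0@(1,0):A a1@(0,3):B a2@(1,1):B a3@(2,1):A a4@(3,1):A a5@(1,3):A a6@(4,3):B a7@(0,2):B a8@(2,3):A
t=3: a0@(1,0):A a1@(0,3):B a2@(0,0):B a3@(2,1):A a4@(3,1):A a5@(1,3):A a6@(4,3):B a7@(0,2):B a8@(2,3):A
t=4: a0@(1,0):A a1@(0,3):B a2@(0,0):B a3@(2,1):A a4@(3,1):A a5@(0,1):A a6@(4,3):B a7@(0,2):B a8@(2,3):A

2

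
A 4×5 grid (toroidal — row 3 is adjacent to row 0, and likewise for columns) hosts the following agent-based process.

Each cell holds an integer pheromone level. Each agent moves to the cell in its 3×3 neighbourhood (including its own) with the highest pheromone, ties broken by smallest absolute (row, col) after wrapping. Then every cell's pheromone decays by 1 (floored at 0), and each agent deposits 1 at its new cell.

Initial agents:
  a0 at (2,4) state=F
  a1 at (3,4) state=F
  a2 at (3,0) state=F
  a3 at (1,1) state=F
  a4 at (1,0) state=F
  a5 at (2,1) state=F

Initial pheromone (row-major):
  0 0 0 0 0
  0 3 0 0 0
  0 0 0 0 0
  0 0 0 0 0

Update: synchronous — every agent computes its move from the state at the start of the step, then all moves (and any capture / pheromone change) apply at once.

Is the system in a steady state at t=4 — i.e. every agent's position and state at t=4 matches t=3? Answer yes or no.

yes

t=1: a0@(1,0) a1@(0,0) a2@(0,0) a3@(1,1) a4@(1,1) a5@(1,1) | pheromone: 2 0 0 0 0 / 1 5 0 0 0 / 0 0 0 0 0 / 0 0 0 0 0
t=2: a0@(1,1) a1@(1,1) a2@(1,1) a3@(1,1) a4@(1,1) a5@(1,1) | pheromone: 1 0 0 0 0 / 0 10 0 0 0 / 0 0 0 0 0 / 0 0 0 0 0
t=3: a0@(1,1) a1@(1,1) a2@(1,1) a3@(1,1) a4@(1,1) a5@(1,1) | pheromone: 0 0 0 0 0 / 0 15 0 0 0 / 0 0 0 0 0 / 0 0 0 0 0
t=4: a0@(1,1) a1@(1,1) a2@(1,1) a3@(1,1) a4@(1,1) a5@(1,1) | pheromone: 0 0 0 0 0 / 0 20 0 0 0 / 0 0 0 0 0 / 0 0 0 0 0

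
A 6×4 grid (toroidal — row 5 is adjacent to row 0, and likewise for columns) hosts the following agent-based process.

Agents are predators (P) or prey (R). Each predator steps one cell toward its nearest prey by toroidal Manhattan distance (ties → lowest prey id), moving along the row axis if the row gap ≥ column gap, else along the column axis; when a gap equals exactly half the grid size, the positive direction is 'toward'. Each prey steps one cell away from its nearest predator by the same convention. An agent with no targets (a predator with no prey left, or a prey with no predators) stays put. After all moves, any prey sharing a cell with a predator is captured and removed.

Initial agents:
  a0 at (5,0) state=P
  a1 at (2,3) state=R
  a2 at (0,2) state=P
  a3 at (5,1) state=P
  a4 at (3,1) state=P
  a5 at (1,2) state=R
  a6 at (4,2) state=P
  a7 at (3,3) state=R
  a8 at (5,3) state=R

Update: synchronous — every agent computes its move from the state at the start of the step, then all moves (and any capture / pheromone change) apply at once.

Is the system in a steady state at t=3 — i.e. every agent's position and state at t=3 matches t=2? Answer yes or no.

no

t=1: a0@(5,3):P a1@(3,3):R a2@(1,2):P a3@(5,2):P a4@(3,2):P a5@(2,2):R a6@(3,2):P
t=2: a0@(4,3):P a1@(3,0):R a2@(2,2):P a3@(4,2):P a4@(3,3):P a5@(3,2):R a6@(3,3):P
t=3: a0@(3,3):P a1@(3,1):R a2@(3,2):P a3@(3,2):P a4@(3,0):P a5@(4,2):R a6@(3,0):P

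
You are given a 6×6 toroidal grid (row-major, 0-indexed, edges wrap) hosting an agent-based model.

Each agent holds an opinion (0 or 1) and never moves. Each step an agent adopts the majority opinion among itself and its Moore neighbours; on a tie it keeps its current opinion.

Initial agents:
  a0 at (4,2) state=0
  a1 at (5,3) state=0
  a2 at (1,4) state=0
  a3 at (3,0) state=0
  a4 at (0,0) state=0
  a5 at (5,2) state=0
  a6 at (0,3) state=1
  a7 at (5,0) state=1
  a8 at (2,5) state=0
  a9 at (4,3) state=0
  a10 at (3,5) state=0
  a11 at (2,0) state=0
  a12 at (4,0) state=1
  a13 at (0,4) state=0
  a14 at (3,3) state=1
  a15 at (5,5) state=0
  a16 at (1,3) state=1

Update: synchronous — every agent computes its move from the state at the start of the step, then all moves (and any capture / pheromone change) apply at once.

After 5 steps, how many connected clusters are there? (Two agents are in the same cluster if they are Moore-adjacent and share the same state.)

t=1: a0@(4,2):0 a1@(5,3):0 a2@(1,4):0 a3@(3,0):0 a4@(0,0):0 a5@(5,2):0 a6@(0,3):0 a7@(5,0):1 a8@(2,5):0 a9@(4,3):0 a10@(3,5):0 a11@(2,0):0 a12@(4,0):0 a13@(0,4):0 a14@(3,3):0 a15@(5,5):0 a16@(1,3):1
t=2: a0@(4,2):0 a1@(5,3):0 a2@(1,4):0 a3@(3,0):0 a4@(0,0):0 a5@(5,2):0 a6@(0,3):0 a7@(5,0):0 a8@(2,5):0 a9@(4,3):0 a10@(3,5):0 a11@(2,0):0 a12@(4,0):0 a13@(0,4):0 a14@(3,3):0 a15@(5,5):0 a16@(1,3):0
t=3: (unchanged — steady state)

1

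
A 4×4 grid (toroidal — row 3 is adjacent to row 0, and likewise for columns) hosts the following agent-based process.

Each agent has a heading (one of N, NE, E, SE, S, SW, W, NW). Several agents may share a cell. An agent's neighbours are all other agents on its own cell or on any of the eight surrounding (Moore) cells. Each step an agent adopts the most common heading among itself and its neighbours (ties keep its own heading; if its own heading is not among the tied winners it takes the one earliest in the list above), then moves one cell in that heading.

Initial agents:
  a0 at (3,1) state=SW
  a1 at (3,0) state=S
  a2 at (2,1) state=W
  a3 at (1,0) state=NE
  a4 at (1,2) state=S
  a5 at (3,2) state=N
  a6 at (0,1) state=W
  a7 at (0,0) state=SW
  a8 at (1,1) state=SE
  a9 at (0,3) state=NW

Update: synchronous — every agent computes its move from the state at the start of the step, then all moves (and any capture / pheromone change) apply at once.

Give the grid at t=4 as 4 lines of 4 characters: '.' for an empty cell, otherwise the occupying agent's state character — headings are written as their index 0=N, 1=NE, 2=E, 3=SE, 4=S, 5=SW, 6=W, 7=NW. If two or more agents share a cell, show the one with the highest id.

t=1: a0@(0,0):SW a1@(0,3):SW a2@(3,1):S a3@(1,3):W a4@(1,1):W a5@(3,1):W a6@(1,1):S a7@(1,3):SW a8@(1,0):W a9@(1,3):S
t=2: a0@(0,3):W a1@(1,2):SW a2@(0,1):S a3@(2,2):SW a4@(1,0):W a5@(3,0):W a6@(1,0):W a7@(2,2):SW a8@(1,3):W a9@(2,2):SW
t=3: a0@(0,2):W a1@(2,1):SW a2@(0,0):W a3@(3,1):SW a4@(1,3):W a5@(3,3):W a6@(1,3):W a7@(3,1):SW a8@(1,2):W a9@(3,1):SW
t=4: a0@(0,1):W a1@(3,0):SW a2@(0,3):W a3@(0,0):SW a4@(1,2):W a5@(3,2):W a6@(1,2):W a7@(0,0):SW a8@(1,1):W a9@(0,0):SW

56.6
.66.
....
5.6.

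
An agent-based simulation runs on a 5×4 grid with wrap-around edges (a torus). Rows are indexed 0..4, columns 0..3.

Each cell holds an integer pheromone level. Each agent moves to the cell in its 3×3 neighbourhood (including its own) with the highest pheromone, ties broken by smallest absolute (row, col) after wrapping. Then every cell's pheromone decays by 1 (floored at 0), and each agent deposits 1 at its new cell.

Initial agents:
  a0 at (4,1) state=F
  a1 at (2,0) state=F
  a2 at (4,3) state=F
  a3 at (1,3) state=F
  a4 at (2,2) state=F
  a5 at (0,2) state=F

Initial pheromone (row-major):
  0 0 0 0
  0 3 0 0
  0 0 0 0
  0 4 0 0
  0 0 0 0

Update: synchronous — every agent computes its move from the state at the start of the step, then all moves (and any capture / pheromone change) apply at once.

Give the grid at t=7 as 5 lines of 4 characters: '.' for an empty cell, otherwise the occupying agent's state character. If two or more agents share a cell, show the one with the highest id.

t=1: a0@(3,1) a1@(3,1) a2@(0,0) a3@(0,0) a4@(3,1) a5@(1,1) | pheromone: 2 0 0 0 / 0 3 0 0 / 0 0 0 0 / 0 6 0 0 / 0 0 0 0
t=2: a0@(3,1) a1@(3,1) a2@(1,1) a3@(1,1) a4@(3,1) a5@(1,1) | pheromone: 1 0 0 0 / 0 5 0 0 / 0 0 0 0 / 0 8 0 0 / 0 0 0 0
t=3: a0@(3,1) a1@(3,1) a2@(1,1) a3@(1,1) a4@(3,1) a5@(1,1) | pheromone: 0 0 0 0 / 0 7 0 0 / 0 0 0 0 / 0 10 0 0 / 0 0 0 0
t=4: a0@(3,1) a1@(3,1) a2@(1,1) a3@(1,1) a4@(3,1) a5@(1,1) | pheromone: 0 0 0 0 / 0 9 0 0 / 0 0 0 0 / 0 12 0 0 / 0 0 0 0
t=5: a0@(3,1) a1@(3,1) a2@(1,1) a3@(1,1) a4@(3,1) a5@(1,1) | pheromone: 0 0 0 0 / 0 11 0 0 / 0 0 0 0 / 0 14 0 0 / 0 0 0 0
t=6: a0@(3,1) a1@(3,1) a2@(1,1) a3@(1,1) a4@(3,1) a5@(1,1) | pheromone: 0 0 0 0 / 0 13 0 0 / 0 0 0 0 / 0 16 0 0 / 0 0 0 0
t=7: a0@(3,1) a1@(3,1) a2@(1,1) a3@(1,1) a4@(3,1) a5@(1,1) | pheromone: 0 0 0 0 / 0 15 0 0 / 0 0 0 0 / 0 18 0 0 / 0 0 0 0

....
.F..
....
.F..
....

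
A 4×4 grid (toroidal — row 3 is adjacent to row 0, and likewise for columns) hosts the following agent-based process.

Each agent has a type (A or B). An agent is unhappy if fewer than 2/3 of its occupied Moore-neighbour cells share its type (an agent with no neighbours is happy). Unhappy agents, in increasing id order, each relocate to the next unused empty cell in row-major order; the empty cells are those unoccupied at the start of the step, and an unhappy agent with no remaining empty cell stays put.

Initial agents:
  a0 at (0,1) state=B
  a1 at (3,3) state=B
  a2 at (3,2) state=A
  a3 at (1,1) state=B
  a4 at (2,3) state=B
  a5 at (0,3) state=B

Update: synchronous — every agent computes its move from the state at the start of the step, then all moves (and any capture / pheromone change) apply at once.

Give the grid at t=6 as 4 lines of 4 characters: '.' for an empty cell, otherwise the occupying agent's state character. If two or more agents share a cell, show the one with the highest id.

BB.A
BB.B
....
....

t=1: a0@(0,0):B a1@(3,3):B a2@(0,2):A a3@(1,1):B a4@(1,0):B a5@(1,2):B
t=2: a0@(0,0):B a1@(0,1):B a2@(0,3):A a3@(1,1):B a4@(1,0):B a5@(1,3):B
t=3: a0@(0,0):B a1@(0,1):B a2@(0,2):A a3@(1,1):B a4@(1,0):B a5@(1,3):B
t=4: a0@(0,0):B a1@(0,1):B a2@(0,3):A a3@(1,1):B a4@(1,0):B a5@(1,3):B
t=5: a0@(0,0):B a1@(0,1):B a2@(0,2):A a3@(1,1):B a4@(1,0):B a5@(1,3):B
t=6: a0@(0,0):B a1@(0,1):B a2@(0,3):A a3@(1,1):B a4@(1,0):B a5@(1,3):B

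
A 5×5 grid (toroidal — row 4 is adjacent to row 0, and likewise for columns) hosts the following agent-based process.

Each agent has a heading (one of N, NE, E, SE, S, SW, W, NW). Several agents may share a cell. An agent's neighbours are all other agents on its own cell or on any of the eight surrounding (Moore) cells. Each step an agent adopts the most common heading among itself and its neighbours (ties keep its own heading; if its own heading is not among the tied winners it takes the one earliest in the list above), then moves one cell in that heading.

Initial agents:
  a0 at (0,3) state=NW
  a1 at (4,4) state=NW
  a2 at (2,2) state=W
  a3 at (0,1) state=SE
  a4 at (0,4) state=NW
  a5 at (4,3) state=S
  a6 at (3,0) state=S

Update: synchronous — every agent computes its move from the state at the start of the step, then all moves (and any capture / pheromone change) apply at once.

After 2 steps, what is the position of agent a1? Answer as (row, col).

t=1: a0@(4,2):NW a1@(3,3):NW a2@(2,1):W a3@(1,2):SE a4@(4,3):NW a5@(3,2):NW a6@(4,0):S
t=2: a0@(3,1):NW a1@(2,2):NW a2@(2,0):W a3@(2,3):SE a4@(3,2):NW a5@(2,1):NW a6@(0,0):S

(2, 2)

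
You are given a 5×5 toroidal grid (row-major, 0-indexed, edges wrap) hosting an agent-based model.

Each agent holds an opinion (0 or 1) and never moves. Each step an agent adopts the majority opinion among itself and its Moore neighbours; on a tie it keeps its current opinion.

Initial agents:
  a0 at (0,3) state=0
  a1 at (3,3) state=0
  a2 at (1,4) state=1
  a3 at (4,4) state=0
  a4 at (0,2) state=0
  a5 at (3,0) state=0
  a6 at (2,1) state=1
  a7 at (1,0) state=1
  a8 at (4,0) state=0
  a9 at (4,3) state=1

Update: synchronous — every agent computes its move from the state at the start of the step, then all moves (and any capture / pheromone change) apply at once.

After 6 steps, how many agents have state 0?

7

t=1: a0@(0,3):0 a1@(3,3):0 a2@(1,4):1 a3@(4,4):0 a4@(0,2):0 a5@(3,0):0 a6@(2,1):1 a7@(1,0):1 a8@(4,0):0 a9@(4,3):0
t=2: (unchanged — steady state)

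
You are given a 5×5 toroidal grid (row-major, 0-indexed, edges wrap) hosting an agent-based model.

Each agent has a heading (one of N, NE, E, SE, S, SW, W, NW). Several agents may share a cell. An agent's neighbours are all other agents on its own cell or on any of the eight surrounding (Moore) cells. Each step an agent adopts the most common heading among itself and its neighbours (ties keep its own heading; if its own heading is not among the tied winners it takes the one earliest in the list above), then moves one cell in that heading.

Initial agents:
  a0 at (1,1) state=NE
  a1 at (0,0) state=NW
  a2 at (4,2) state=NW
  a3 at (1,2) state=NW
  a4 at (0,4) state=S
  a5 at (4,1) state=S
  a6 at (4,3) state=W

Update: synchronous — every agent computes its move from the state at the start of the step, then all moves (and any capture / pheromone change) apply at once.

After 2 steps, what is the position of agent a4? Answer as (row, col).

t=1: a0@(0,0):NW a1@(1,0):S a2@(3,1):NW a3@(0,1):NW a4@(1,4):S a5@(3,0):NW a6@(4,2):W
t=2: a0@(4,4):NW a1@(2,0):S a2@(2,0):NW a3@(4,0):NW a4@(2,4):S a5@(2,4):NW a6@(3,1):NW

(2, 4)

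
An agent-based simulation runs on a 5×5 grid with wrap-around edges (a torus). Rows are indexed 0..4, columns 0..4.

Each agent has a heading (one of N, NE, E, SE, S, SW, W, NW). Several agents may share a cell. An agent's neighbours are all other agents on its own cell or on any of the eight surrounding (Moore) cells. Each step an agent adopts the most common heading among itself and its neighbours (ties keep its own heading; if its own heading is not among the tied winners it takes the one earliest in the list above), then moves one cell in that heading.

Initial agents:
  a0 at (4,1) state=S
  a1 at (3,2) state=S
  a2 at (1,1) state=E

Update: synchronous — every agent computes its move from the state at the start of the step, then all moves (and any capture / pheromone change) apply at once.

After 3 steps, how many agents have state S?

2

t=1: a0@(0,1):S a1@(4,2):S a2@(1,2):E
t=2: a0@(1,1):S a1@(0,2):S a2@(1,3):E
t=3: a0@(2,1):S a1@(1,2):S a2@(1,4):E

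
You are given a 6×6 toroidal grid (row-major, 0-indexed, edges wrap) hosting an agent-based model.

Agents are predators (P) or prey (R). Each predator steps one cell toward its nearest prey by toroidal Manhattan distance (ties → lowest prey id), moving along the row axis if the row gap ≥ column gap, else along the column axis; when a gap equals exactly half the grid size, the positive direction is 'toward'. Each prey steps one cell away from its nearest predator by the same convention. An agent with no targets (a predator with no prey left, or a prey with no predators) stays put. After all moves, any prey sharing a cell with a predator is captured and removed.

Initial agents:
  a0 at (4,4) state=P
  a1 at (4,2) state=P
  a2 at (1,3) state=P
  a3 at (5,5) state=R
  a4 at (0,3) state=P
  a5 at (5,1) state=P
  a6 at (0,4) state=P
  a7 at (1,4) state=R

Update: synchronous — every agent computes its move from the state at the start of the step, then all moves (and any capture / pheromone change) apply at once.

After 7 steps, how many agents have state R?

t=1: a0@(5,4):P a1@(4,3):P a2@(1,4):P a3@(0,5):R a4@(1,3):P a5@(5,0):P a6@(1,4):P a7@(1,5):R
t=2: a0@(0,4):P a1@(5,3):P a2@(1,5):P a4@(1,4):P a5@(0,0):P a6@(1,5):P a7@(1,0):R
t=3: a0@(0,5):P a1@(5,4):P a2@(1,0):P a4@(1,5):P a5@(1,0):P a6@(1,0):P a7@(1,1):R
t=4: a0@(0,0):P a1@(5,5):P a2@(1,1):P a4@(1,0):P a5@(1,1):P a6@(1,1):P a7@(1,2):R
t=5: a0@(0,1):P a1@(5,0):P a2@(1,2):P a4@(1,1):P a5@(1,2):P a6@(1,2):P a7@(1,3):R
t=6: a0@(0,2):P a1@(5,1):P a2@(1,3):P a4@(1,2):P a5@(1,3):P a6@(1,3):P a7@(1,4):R
t=7: a0@(0,3):P a1@(5,2):P a2@(1,4):P a4@(1,3):P a5@(1,4):P a6@(1,4):P a7@(1,5):R

1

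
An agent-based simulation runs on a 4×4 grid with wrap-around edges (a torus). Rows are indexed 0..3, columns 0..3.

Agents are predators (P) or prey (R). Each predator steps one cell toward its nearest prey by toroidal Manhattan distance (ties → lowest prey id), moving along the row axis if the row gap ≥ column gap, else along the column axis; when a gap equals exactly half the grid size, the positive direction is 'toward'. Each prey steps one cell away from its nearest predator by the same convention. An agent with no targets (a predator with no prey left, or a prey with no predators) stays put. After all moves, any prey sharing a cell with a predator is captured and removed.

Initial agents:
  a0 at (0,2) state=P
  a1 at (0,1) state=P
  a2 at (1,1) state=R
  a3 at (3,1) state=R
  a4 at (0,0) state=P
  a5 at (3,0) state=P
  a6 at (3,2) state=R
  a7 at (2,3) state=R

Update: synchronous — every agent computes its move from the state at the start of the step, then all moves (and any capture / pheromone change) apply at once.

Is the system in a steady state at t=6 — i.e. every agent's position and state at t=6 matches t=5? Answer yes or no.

t=1: a0@(3,2):P a1@(1,1):P a2@(2,1):R a3@(2,1):R a4@(1,0):P a5@(3,1):P a6@(2,2):R a7@(1,3):R
t=2: a0@(2,2):P a1@(2,1):P a2@(3,1):R a3@(3,1):R a4@(1,3):P a5@(2,1):P a6@(1,2):R a7@(1,2):R
t=3: a0@(1,2):P a1@(3,1):P a2@(0,1):R a3@(0,1):R a4@(1,2):P a5@(3,1):P a6@(0,2):R a7@(0,2):R
t=4: a0@(0,2):P a1@(0,1):P a2@(1,1):R a3@(1,1):R a4@(0,2):P a5@(0,1):P a6@(3,2):R a7@(3,2):R
t=5: a0@(3,2):P a1@(1,1):P a2@(2,1):R a3@(2,1):R a4@(3,2):P a5@(1,1):P a6@(2,2):R a7@(2,2):R
t=6: a0@(2,2):P a1@(2,1):P a2@(3,1):R a3@(3,1):R a4@(2,2):P a5@(2,1):P a6@(1,2):R a7@(1,2):R

no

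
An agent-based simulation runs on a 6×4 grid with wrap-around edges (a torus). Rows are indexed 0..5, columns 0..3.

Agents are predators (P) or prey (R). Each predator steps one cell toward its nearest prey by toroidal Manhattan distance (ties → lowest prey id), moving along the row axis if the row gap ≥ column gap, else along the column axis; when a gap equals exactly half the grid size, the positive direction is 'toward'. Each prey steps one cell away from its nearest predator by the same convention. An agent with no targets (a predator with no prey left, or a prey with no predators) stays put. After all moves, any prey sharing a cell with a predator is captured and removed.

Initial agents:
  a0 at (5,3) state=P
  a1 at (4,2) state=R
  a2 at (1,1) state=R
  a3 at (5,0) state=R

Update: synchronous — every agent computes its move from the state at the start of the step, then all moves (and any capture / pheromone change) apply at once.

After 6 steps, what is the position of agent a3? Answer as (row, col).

(5, 2)

t=1: a0@(5,0):P a1@(3,2):R a2@(2,1):R a3@(5,1):R
t=2: a0@(5,1):P a1@(2,2):R a2@(1,1):R a3@(5,2):R
t=3: a0@(5,2):P a1@(1,2):R a2@(2,1):R a3@(5,3):R
t=4: a0@(5,3):P a1@(2,2):R a2@(1,1):R a3@(5,0):R
t=5: a0@(5,0):P a1@(1,2):R a2@(2,1):R a3@(5,1):R
t=6: a0@(5,1):P a1@(2,2):R a2@(1,1):R a3@(5,2):R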